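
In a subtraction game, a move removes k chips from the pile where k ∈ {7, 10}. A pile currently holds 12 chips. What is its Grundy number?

1

Build the Grundy sequence with g(k) = mex{g(k−s) : s ∈ {7, 10}, s ≤ k}:
g(0) = mex{} = 0
g(1) = mex{} = 0
g(2) = mex{} = 0
g(3) = mex{} = 0
g(4) = mex{} = 0
g(5) = mex{} = 0
g(6) = mex{} = 0
g(7) = mex{0} = 1
g(8) = mex{0} = 1
g(9) = mex{0} = 1
g(10) = mex{0} = 1
g(11) = mex{0} = 1
g(12) = mex{0} = 1
So g(12) = 1.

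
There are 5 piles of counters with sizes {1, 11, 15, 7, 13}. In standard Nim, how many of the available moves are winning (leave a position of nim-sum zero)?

3

Nim-sum: 1 ⊕ 11 ⊕ 15 ⊕ 7 ⊕ 13 = 15.
The overall nim-sum is X = 15. A pile of size p has a winning move iff p XOR X < p (reduce it to p XOR X).
  1: 1 XOR 15 = 14 ≥ 1 — no move.
  11: 11 XOR 15 = 4 < 11 — winning move (to 4).
  15: 15 XOR 15 = 0 < 15 — winning move (to 0).
  7: 7 XOR 15 = 8 ≥ 7 — no move.
  13: 13 XOR 15 = 2 < 13 — winning move (to 2).
That gives 3 winning moves.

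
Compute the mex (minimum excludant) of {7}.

0

0 is not in the set, so the mex is 0.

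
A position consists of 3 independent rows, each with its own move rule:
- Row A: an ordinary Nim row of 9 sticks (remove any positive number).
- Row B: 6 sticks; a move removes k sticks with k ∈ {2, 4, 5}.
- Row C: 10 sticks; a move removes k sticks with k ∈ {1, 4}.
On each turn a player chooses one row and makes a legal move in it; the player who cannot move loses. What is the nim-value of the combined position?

10

Row A is a plain Nim row of size 9, so its Grundy value is 9.
Grundy values for row B (subtraction set {2, 4, 5}):
g(0) = mex{} = 0
g(1) = mex{} = 0
g(2) = mex{0} = 1
g(3) = mex{0} = 1
g(4) = mex{0,1} = 2
g(5) = mex{0,1} = 2
g(6) = mex{0,1,2} = 3
So g(6) = 3.
Grundy values for row C (subtraction set {1, 4}):
k:     0  1  2  3  4  5  6  7  8  9 10
g(k):  0  1  0  1  2  0  1  0  1  2  0
So g(10) = 0.
By the Sprague-Grundy theorem, the Grundy value of a sum of independent games is the XOR of the component values.
Combined value = 9 XOR 3 XOR 0 = 10.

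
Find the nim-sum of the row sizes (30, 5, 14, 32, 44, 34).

Nim-sum: 30 ⊕ 5 ⊕ 14 ⊕ 32 ⊕ 44 ⊕ 34 = 59.

59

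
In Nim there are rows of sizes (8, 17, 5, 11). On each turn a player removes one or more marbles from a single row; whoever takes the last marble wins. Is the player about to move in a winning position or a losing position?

Nim-sum: 8 ^ 17 ^ 5 ^ 11 = 23.
The nim-sum is 23 ≠ 0, so this is an N-position: the player to move can win.

Winning position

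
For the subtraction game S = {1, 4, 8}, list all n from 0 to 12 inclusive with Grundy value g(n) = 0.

Compute g(0), g(1), … for moves {1, 4, 8}:
k:     0  1  2  3  4  5  6  7  8  9 10 11 12
g(k):  0  1  0  1  2  0  1  0  1  2  3  2  0
The P-positions (g = 0) in 0..12 are 0, 2, 5, 7, 12.

0, 2, 5, 7, 12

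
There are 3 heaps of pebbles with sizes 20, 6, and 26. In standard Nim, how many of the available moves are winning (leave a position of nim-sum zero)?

1

Compute the nim-sum pairwise:
20 ⊕ 6 = 18
18 ⊕ 26 = 8
The overall nim-sum is X = 8. A heap of size p has a winning move iff p XOR X < p (reduce it to p XOR X).
  20: 20 XOR 8 = 28 ≥ 20 — no move.
  6: 6 XOR 8 = 14 ≥ 6 — no move.
  26: 26 XOR 8 = 18 < 26 — winning move (to 18).
That gives 1 winning move.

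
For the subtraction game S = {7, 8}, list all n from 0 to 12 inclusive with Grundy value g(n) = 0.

0, 1, 2, 3, 4, 5, 6

Grundy values for subtraction set {7, 8}:
k:     0  1  2  3  4  5  6  7  8  9 10 11 12
g(k):  0  0  0  0  0  0  0  1  1  1  1  1  1
The P-positions (g = 0) in 0..12 are 0, 1, 2, 3, 4, 5, 6.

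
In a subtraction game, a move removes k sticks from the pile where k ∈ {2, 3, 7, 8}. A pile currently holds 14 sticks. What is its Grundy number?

2

Build the Grundy sequence with g(k) = mex{g(k−s) : s ∈ {2, 3, 7, 8}, s ≤ k}:
k:     0  1  2  3  4  5  6  7  8  9 10 11 12 13 14
g(k):  0  0  1  1  2  0  0  1  1  2  0  0  1  1  2
So g(14) = 2.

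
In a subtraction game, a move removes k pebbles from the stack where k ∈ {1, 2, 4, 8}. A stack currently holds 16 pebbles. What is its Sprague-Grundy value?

Grundy values for subtraction set {1, 2, 4, 8}:
k:     0  1  2  3  4  5  6  7  8  9 10 11 12 13 14 15 16
g(k):  0  1  2  0  1  2  0  1  2  0  1  2  0  1  2  0  1
So g(16) = 1.

1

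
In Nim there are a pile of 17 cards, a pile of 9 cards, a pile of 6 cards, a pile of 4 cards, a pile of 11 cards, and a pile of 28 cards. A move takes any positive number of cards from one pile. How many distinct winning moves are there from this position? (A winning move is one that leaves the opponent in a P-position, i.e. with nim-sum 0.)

3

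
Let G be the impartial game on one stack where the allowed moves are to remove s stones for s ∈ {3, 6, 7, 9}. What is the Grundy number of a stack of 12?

Compute g(0), g(1), … for moves {3, 6, 7, 9}:
g(0) = mex{} = 0
g(1) = mex{} = 0
g(2) = mex{} = 0
g(3) = mex{0} = 1
g(4) = mex{0} = 1
g(5) = mex{0} = 1
g(6) = mex{0,1} = 2
g(7) = mex{0,1} = 2
g(8) = mex{0,1} = 2
g(9) = mex{0,1,2} = 3
g(10) = mex{0,1,2} = 3
g(11) = mex{0,1,2} = 3
g(12) = mex{1,2,3} = 0
So g(12) = 0.

0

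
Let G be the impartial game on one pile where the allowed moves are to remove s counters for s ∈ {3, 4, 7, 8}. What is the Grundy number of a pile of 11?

0

Grundy values for subtraction set {3, 4, 7, 8}:
k:     0  1  2  3  4  5  6  7  8  9 10 11
g(k):  0  0  0  1  1  1  2  2  2  3  3  0
So g(11) = 0.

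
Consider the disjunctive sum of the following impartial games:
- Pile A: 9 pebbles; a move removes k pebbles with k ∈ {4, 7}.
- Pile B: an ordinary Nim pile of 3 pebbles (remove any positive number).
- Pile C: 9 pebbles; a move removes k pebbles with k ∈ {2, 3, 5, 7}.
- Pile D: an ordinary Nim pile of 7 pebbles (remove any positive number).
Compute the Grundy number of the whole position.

6

Build the Grundy sequence for pile A with g(k) = mex{g(k−s) : s ∈ {4, 7}, s ≤ k}:
g(0) = mex{} = 0
g(1) = mex{} = 0
g(2) = mex{} = 0
g(3) = mex{} = 0
g(4) = mex{0} = 1
g(5) = mex{0} = 1
g(6) = mex{0} = 1
g(7) = mex{0} = 1
g(8) = mex{0,1} = 2
g(9) = mex{0,1} = 2
So g(9) = 2.
Pile B is a plain Nim pile of size 3, so its Grundy value is 3.
For pile C, compute g(0), g(1), … with moves {2, 3, 5, 7}:
g(0) = mex{} = 0
g(1) = mex{} = 0
g(2) = mex{0} = 1
g(3) = mex{0} = 1
g(4) = mex{0,1} = 2
g(5) = mex{0,1} = 2
g(6) = mex{0,1,2} = 3
g(7) = mex{0,1,2} = 3
g(8) = mex{0,1,2,3} = 4
g(9) = mex{1,2,3} = 0
So g(9) = 0.
Pile D is a plain Nim pile of size 7, so its Grundy value is 7.
By the Sprague-Grundy theorem, the Grundy value of a sum of independent games is the XOR of the component values.
Combined value = 2 ⊕ 3 ⊕ 0 ⊕ 7 = 6.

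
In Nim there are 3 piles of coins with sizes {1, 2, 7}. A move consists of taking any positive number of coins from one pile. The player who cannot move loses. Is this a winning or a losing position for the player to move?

Winning position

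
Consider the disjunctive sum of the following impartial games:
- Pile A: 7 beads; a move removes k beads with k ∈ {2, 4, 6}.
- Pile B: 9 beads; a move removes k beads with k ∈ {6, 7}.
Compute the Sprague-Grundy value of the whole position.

2

Grundy values for pile A (subtraction set {2, 4, 6}):
g(0) = mex{} = 0
g(1) = mex{} = 0
g(2) = mex{0} = 1
g(3) = mex{0} = 1
g(4) = mex{0,1} = 2
g(5) = mex{0,1} = 2
g(6) = mex{0,1,2} = 3
g(7) = mex{0,1,2} = 3
So g(7) = 3.
Grundy values for pile B (subtraction set {6, 7}):
k:     0  1  2  3  4  5  6  7  8  9
g(k):  0  0  0  0  0  0  1  1  1  1
So g(9) = 1.
By the Sprague-Grundy theorem, the Grundy value of a sum of independent games is the XOR of the component values.
Combined value = 3 XOR 1 = 2.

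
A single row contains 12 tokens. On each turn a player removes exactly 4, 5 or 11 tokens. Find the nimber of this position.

Compute g(0), g(1), … for moves {4, 5, 11}:
g(0) = mex{} = 0
g(1) = mex{} = 0
g(2) = mex{} = 0
g(3) = mex{} = 0
g(4) = mex{0} = 1
g(5) = mex{0} = 1
g(6) = mex{0} = 1
g(7) = mex{0} = 1
g(8) = mex{0,1} = 2
g(9) = mex{1} = 0
g(10) = mex{1} = 0
g(11) = mex{0,1} = 2
g(12) = mex{0,1,2} = 3
So g(12) = 3.

3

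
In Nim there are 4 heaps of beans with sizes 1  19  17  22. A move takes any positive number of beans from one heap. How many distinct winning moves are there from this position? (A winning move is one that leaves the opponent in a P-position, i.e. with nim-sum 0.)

3

Write each in binary and XOR column by column:
  00001  (1)
  10011  (19)
  10001  (17)
  10110  (22)
  -----
  10101  (21)
The overall nim-sum is X = 21. A heap of size p has a winning move iff p XOR X < p (reduce it to p XOR X).
  1: 1 XOR 21 = 20 ≥ 1 — no move.
  19: 19 XOR 21 = 6 < 19 — winning move (to 6).
  17: 17 XOR 21 = 4 < 17 — winning move (to 4).
  22: 22 XOR 21 = 3 < 22 — winning move (to 3).
That gives 3 winning moves.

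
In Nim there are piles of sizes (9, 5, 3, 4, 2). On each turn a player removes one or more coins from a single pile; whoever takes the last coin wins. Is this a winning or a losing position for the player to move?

Write each in binary and XOR column by column:
  1001  (9)
  0101  (5)
  0011  (3)
  0100  (4)
  0010  (2)
  ----
  1001  (9)
The nim-sum is 9 ≠ 0, so this is an N-position: the player to move can win.

Winning position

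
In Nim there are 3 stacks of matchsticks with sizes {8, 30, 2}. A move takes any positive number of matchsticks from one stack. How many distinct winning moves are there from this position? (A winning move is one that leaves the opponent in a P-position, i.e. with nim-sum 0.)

1

Nim-sum: 8 ^ 30 ^ 2 = 20.
The overall nim-sum is X = 20. A stack of size p has a winning move iff p XOR X < p (reduce it to p XOR X).
  8: 8 XOR 20 = 28 ≥ 8 — no move.
  30: 30 XOR 20 = 10 < 30 — winning move (to 10).
  2: 2 XOR 20 = 22 ≥ 2 — no move.
That gives 1 winning move.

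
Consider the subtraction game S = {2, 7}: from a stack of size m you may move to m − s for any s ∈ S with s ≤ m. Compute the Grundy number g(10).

0

Compute g(0), g(1), … for moves {2, 7}:
k:     0  1  2  3  4  5  6  7  8  9 10
g(k):  0  0  1  1  0  0  1  1  2  0  0
So g(10) = 0.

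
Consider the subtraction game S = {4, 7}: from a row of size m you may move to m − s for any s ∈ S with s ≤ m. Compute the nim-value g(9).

2

Compute g(0), g(1), … for moves {4, 7}:
g(0) = mex{} = 0
g(1) = mex{} = 0
g(2) = mex{} = 0
g(3) = mex{} = 0
g(4) = mex{0} = 1
g(5) = mex{0} = 1
g(6) = mex{0} = 1
g(7) = mex{0} = 1
g(8) = mex{0,1} = 2
g(9) = mex{0,1} = 2
So g(9) = 2.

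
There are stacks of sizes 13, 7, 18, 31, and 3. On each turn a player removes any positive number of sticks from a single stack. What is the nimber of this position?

4

Write each in binary and XOR column by column:
  01101  (13)
  00111  (7)
  10010  (18)
  11111  (31)
  00011  (3)
  -----
  00100  (4)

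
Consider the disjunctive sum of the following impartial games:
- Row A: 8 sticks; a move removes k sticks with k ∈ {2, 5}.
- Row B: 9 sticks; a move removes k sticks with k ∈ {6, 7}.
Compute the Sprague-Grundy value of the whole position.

Grundy values for row A (subtraction set {2, 5}):
g(0) = mex{} = 0
g(1) = mex{} = 0
g(2) = mex{0} = 1
g(3) = mex{0} = 1
g(4) = mex{1} = 0
g(5) = mex{0,1} = 2
g(6) = mex{0} = 1
g(7) = mex{1,2} = 0
g(8) = mex{1} = 0
So g(8) = 0.
For row B, compute g(0), g(1), … with moves {6, 7}:
g(0) = mex{} = 0
g(1) = mex{} = 0
g(2) = mex{} = 0
g(3) = mex{} = 0
g(4) = mex{} = 0
g(5) = mex{} = 0
g(6) = mex{0} = 1
g(7) = mex{0} = 1
g(8) = mex{0} = 1
g(9) = mex{0} = 1
So g(9) = 1.
By the Sprague-Grundy theorem, the Grundy value of a sum of independent games is the XOR of the component values.
Combined value = 0 XOR 1 = 1.

1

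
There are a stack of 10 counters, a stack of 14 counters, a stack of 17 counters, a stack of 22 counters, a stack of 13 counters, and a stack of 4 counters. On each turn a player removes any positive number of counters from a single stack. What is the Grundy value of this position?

Write each in binary and XOR column by column:
  01010  (10)
  01110  (14)
  10001  (17)
  10110  (22)
  01101  (13)
  00100  (4)
  -----
  01010  (10)

10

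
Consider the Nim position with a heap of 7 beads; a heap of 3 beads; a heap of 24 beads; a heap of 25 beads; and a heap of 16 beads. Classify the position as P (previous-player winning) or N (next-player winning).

N-position

In binary:
  00111  (7)
  00011  (3)
  11000  (24)
  11001  (25)
  10000  (16)
  -----
  10101  (21)
The nim-sum is 21 ≠ 0, so this is an N-position: the player to move can win.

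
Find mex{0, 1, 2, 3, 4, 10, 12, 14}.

The values 0, 1, 2, 3, 4 are all present; 5 is the first non-negative integer missing from the set.

5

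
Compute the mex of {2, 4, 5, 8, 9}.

0 is not in the set, so the mex is 0.

0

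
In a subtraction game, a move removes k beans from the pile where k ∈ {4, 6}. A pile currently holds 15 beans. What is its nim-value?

1

Grundy values for subtraction set {4, 6}:
k:     0  1  2  3  4  5  6  7  8  9 10 11 12 13 14 15
g(k):  0  0  0  0  1  1  1  1  2  2  0  0  0  0  1  1
So g(15) = 1.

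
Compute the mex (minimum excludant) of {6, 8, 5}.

0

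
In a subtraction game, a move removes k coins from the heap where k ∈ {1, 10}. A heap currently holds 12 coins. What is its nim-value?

1

Build the Grundy sequence with g(k) = mex{g(k−s) : s ∈ {1, 10}, s ≤ k}:
g(0) = mex{} = 0
g(1) = mex{0} = 1
g(2) = mex{1} = 0
g(3) = mex{0} = 1
g(4) = mex{1} = 0
g(5) = mex{0} = 1
g(6) = mex{1} = 0
g(7) = mex{0} = 1
g(8) = mex{1} = 0
g(9) = mex{0} = 1
g(10) = mex{0,1} = 2
g(11) = mex{1,2} = 0
g(12) = mex{0} = 1
So g(12) = 1.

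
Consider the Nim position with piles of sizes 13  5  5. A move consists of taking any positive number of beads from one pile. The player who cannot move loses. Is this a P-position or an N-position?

Compute the nim-sum pairwise:
13 XOR 5 = 8
8 XOR 5 = 13
The nim-sum is 13 ≠ 0, so this is an N-position: the player to move can win.

N-position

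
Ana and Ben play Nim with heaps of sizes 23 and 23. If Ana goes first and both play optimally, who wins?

Ben wins

Bitwise XOR of the heap sizes:
  10111  (23)
  10111  (23)
  -----
  00000  (0)
The nim-sum is 0, so this is a P-position: the player to move is in a losing position under optimal play; Ana is about to move from it and so loses — Ben wins.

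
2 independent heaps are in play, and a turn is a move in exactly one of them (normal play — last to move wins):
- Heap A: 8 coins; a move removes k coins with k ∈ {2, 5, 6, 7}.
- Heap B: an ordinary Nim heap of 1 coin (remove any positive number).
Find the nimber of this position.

3

Build the Grundy sequence for heap A with g(k) = mex{g(k−s) : s ∈ {2, 5, 6, 7}, s ≤ k}:
k:     0  1  2  3  4  5  6  7  8
g(k):  0  0  1  1  0  2  1  3  2
So g(8) = 2.
Heap B is a plain Nim heap of size 1, so its Grundy value is 1.
The value of a disjunctive sum is the nim-sum of the parts.
Combined value = 2 XOR 1 = 3.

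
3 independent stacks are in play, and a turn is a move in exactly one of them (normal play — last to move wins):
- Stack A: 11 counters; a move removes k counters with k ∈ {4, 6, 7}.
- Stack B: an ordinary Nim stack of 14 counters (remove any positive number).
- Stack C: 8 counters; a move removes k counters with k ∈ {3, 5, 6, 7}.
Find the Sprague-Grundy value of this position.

For stack A, compute g(0), g(1), … with moves {4, 6, 7}:
k:     0  1  2  3  4  5  6  7  8  9 10 11
g(k):  0  0  0  0  1  1  1  1  2  2  2  0
So g(11) = 0.
Stack B is a plain Nim stack of size 14, so its Grundy value is 14.
For stack C, compute g(0), g(1), … with moves {3, 5, 6, 7}:
g(0) = mex{} = 0
g(1) = mex{} = 0
g(2) = mex{} = 0
g(3) = mex{0} = 1
g(4) = mex{0} = 1
g(5) = mex{0} = 1
g(6) = mex{0,1} = 2
g(7) = mex{0,1} = 2
g(8) = mex{0,1} = 2
So g(8) = 2.
The value of a disjunctive sum is the nim-sum of the parts.
Combined value = 0 ⊕ 14 ⊕ 2 = 12.

12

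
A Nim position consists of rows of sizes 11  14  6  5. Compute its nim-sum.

6

Nim-sum: 11 ⊕ 14 ⊕ 6 ⊕ 5 = 6.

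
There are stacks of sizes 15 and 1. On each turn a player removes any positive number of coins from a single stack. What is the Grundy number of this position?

14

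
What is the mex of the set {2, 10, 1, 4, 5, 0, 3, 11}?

6

The values 0, 1, 2, 3, 4, 5 are all present; 6 is the first non-negative integer missing from the set.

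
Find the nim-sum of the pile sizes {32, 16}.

Write each in binary and XOR column by column:
  100000  (32)
  010000  (16)
  ------
  110000  (48)

48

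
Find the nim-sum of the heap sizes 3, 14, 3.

14

Compute the nim-sum pairwise:
3 XOR 14 = 13
13 XOR 3 = 14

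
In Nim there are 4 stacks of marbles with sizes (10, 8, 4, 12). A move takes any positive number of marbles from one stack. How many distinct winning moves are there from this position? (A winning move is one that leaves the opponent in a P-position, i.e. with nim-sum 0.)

3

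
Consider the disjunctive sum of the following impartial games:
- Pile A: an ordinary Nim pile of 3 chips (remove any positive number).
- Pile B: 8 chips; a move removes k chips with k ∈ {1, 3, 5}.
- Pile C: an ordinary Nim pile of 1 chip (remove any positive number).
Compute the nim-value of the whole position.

2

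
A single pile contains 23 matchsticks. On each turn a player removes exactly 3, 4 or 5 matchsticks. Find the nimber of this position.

2

Grundy values for subtraction set {3, 4, 5}:
k:     0  1  2  3  4  5  6  7  8  9 10 11 12 13 14 15 16 17 18 19 20 21 22 23
g(k):  0  0  0  1  1  1  2  2  0  0  0  1  1  1  2  2  0  0  0  1  1  1  2  2
So g(23) = 2.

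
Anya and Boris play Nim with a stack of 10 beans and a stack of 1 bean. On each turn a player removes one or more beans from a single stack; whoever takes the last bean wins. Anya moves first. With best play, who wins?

Anya wins

In binary:
  1010  (10)
  0001  (1)
  ----
  1011  (11)
The nim-sum is 11 ≠ 0, so this is an N-position: the player to move can win; Anya has a winning move.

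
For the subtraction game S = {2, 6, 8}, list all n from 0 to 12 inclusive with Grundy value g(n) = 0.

0, 1, 4, 5

Grundy values for subtraction set {2, 6, 8}:
k:     0  1  2  3  4  5  6  7  8  9 10 11 12
g(k):  0  0  1  1  0  0  1  1  2  2  3  3  2
The P-positions (g = 0) in 0..12 are 0, 1, 4, 5.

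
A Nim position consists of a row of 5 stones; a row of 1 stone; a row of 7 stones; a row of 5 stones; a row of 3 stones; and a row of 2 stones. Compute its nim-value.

In binary:
  101  (5)
  001  (1)
  111  (7)
  101  (5)
  011  (3)
  010  (2)
  ---
  111  (7)

7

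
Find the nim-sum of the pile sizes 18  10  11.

19

Nim-sum: 18 ⊕ 10 ⊕ 11 = 19.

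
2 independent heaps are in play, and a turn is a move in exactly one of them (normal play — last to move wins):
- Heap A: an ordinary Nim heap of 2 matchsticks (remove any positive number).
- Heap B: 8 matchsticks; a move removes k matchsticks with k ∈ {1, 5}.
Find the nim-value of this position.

2

Heap A is a plain Nim heap of size 2, so its Grundy value is 2.
Grundy values for heap B (subtraction set {1, 5}):
g(0) = mex{} = 0
g(1) = mex{0} = 1
g(2) = mex{1} = 0
g(3) = mex{0} = 1
g(4) = mex{1} = 0
g(5) = mex{0} = 1
g(6) = mex{1} = 0
g(7) = mex{0} = 1
g(8) = mex{1} = 0
So g(8) = 0.
The value of a disjunctive sum is the nim-sum of the parts.
Combined value = 2 XOR 0 = 2.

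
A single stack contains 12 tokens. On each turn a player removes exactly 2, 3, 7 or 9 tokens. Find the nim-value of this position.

3

Grundy values for subtraction set {2, 3, 7, 9}:
g(0) = mex{} = 0
g(1) = mex{} = 0
g(2) = mex{0} = 1
g(3) = mex{0} = 1
g(4) = mex{0,1} = 2
g(5) = mex{1} = 0
g(6) = mex{1,2} = 0
g(7) = mex{0,2} = 1
g(8) = mex{0} = 1
g(9) = mex{0,1} = 2
g(10) = mex{0,1} = 2
g(11) = mex{1,2} = 0
g(12) = mex{0,1,2} = 3
So g(12) = 3.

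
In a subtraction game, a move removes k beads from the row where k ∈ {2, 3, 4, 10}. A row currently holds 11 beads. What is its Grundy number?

2

Grundy values for subtraction set {2, 3, 4, 10}:
k:     0  1  2  3  4  5  6  7  8  9 10 11
g(k):  0  0  1  1  2  2  0  0  1  1  2  2
So g(11) = 2.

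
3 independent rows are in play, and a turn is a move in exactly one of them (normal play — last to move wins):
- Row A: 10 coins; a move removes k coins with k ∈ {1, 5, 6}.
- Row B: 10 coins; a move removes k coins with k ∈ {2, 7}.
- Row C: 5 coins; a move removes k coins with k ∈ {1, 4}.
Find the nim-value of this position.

2

Grundy values for row A (subtraction set {1, 5, 6}):
k:     0  1  2  3  4  5  6  7  8  9 10
g(k):  0  1  0  1  0  1  2  3  2  3  2
So g(10) = 2.
Grundy values for row B (subtraction set {2, 7}):
k:     0  1  2  3  4  5  6  7  8  9 10
g(k):  0  0  1  1  0  0  1  1  2  0  0
So g(10) = 0.
For row C, compute g(0), g(1), … with moves {1, 4}:
g(0) = mex{} = 0
g(1) = mex{0} = 1
g(2) = mex{1} = 0
g(3) = mex{0} = 1
g(4) = mex{0,1} = 2
g(5) = mex{1,2} = 0
So g(5) = 0.
By the Sprague-Grundy theorem, the Grundy value of a sum of independent games is the XOR of the component values.
Combined value = 2 ⊕ 0 ⊕ 0 = 2.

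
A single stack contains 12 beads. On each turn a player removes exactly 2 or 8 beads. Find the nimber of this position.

Grundy values for subtraction set {2, 8}:
g(0) = mex{} = 0
g(1) = mex{} = 0
g(2) = mex{0} = 1
g(3) = mex{0} = 1
g(4) = mex{1} = 0
g(5) = mex{1} = 0
g(6) = mex{0} = 1
g(7) = mex{0} = 1
g(8) = mex{0,1} = 2
g(9) = mex{0,1} = 2
g(10) = mex{1,2} = 0
g(11) = mex{1,2} = 0
g(12) = mex{0} = 1
So g(12) = 1.

1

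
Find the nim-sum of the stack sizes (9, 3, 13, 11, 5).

9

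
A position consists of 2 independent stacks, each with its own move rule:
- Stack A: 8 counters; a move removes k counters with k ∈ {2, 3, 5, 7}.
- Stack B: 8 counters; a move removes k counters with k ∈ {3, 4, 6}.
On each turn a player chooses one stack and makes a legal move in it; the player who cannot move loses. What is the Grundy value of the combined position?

Build the Grundy sequence for stack A with g(k) = mex{g(k−s) : s ∈ {2, 3, 5, 7}, s ≤ k}:
k:     0  1  2  3  4  5  6  7  8
g(k):  0  0  1  1  2  2  3  3  4
So g(8) = 4.
Grundy values for stack B (subtraction set {3, 4, 6}):
k:     0  1  2  3  4  5  6  7  8
g(k):  0  0  0  1  1  1  2  2  2
So g(8) = 2.
The value of a disjunctive sum is the nim-sum of the parts.
Combined value = 4 XOR 2 = 6.

6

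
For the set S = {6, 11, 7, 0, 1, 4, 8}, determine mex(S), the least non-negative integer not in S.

The values 0, 1 are all present; 2 is the first non-negative integer missing from the set.

2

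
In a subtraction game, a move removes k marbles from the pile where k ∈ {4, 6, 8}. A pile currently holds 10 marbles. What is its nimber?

Compute g(0), g(1), … for moves {4, 6, 8}:
g(0) = mex{} = 0
g(1) = mex{} = 0
g(2) = mex{} = 0
g(3) = mex{} = 0
g(4) = mex{0} = 1
g(5) = mex{0} = 1
g(6) = mex{0} = 1
g(7) = mex{0} = 1
g(8) = mex{0,1} = 2
g(9) = mex{0,1} = 2
g(10) = mex{0,1} = 2
So g(10) = 2.

2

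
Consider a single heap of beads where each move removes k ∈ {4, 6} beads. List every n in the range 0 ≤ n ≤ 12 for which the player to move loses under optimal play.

Compute g(0), g(1), … for moves {4, 6}:
g(0) = mex{} = 0
g(1) = mex{} = 0
g(2) = mex{} = 0
g(3) = mex{} = 0
g(4) = mex{0} = 1
g(5) = mex{0} = 1
g(6) = mex{0} = 1
g(7) = mex{0} = 1
g(8) = mex{0,1} = 2
g(9) = mex{0,1} = 2
g(10) = mex{1} = 0
g(11) = mex{1} = 0
g(12) = mex{1,2} = 0
The P-positions (g = 0) in 0..12 are 0, 1, 2, 3, 10, 11, 12.

0, 1, 2, 3, 10, 11, 12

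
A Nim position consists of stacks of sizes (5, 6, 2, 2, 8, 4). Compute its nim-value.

15

Nim-sum: 5 ^ 6 ^ 2 ^ 2 ^ 8 ^ 4 = 15.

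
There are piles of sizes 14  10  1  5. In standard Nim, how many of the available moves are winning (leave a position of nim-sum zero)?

0

Nim-sum: 14 XOR 10 XOR 1 XOR 5 = 0.
The nim-sum is already 0, so every move leaves a nonzero nim-sum — there are no winning moves.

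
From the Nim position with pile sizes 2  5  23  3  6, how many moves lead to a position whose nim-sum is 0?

1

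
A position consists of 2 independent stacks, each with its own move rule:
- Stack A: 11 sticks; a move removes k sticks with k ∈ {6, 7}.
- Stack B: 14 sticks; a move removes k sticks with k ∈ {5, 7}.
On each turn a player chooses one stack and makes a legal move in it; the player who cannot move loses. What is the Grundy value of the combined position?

1

Build the Grundy sequence for stack A with g(k) = mex{g(k−s) : s ∈ {6, 7}, s ≤ k}:
g(0) = mex{} = 0
g(1) = mex{} = 0
g(2) = mex{} = 0
g(3) = mex{} = 0
g(4) = mex{} = 0
g(5) = mex{} = 0
g(6) = mex{0} = 1
g(7) = mex{0} = 1
g(8) = mex{0} = 1
g(9) = mex{0} = 1
g(10) = mex{0} = 1
g(11) = mex{0} = 1
So g(11) = 1.
For stack B, compute g(0), g(1), … with moves {5, 7}:
k:     0  1  2  3  4  5  6  7  8  9 10 11 12 13 14
g(k):  0  0  0  0  0  1  1  1  1  1  2  2  0  0  0
So g(14) = 0.
The value of a disjunctive sum is the nim-sum of the parts.
Combined value = 1 ⊕ 0 = 1.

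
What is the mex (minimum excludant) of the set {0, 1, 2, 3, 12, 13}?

The values 0, 1, 2, 3 are all present; 4 is the first non-negative integer missing from the set.

4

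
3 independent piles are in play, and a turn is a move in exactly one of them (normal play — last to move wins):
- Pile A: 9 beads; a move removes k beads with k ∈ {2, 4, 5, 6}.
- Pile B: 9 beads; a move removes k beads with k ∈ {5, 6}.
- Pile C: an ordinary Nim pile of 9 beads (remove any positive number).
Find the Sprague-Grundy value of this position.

For pile A, compute g(0), g(1), … with moves {2, 4, 5, 6}:
k:     0  1  2  3  4  5  6  7  8  9
g(k):  0  0  1  1  2  2  3  3  0  0
So g(9) = 0.
For pile B, compute g(0), g(1), … with moves {5, 6}:
g(0) = mex{} = 0
g(1) = mex{} = 0
g(2) = mex{} = 0
g(3) = mex{} = 0
g(4) = mex{} = 0
g(5) = mex{0} = 1
g(6) = mex{0} = 1
g(7) = mex{0} = 1
g(8) = mex{0} = 1
g(9) = mex{0} = 1
So g(9) = 1.
Pile C is a plain Nim pile of size 9, so its Grundy value is 9.
By the Sprague-Grundy theorem, the Grundy value of a sum of independent games is the XOR of the component values.
Combined value = 0 XOR 1 XOR 9 = 8.

8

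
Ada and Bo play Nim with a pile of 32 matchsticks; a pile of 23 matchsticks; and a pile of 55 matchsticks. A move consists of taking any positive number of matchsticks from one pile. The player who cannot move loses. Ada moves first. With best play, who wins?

Bo wins

Nim-sum: 32 ⊕ 23 ⊕ 55 = 0.
The nim-sum is 0, so this is a P-position: the player to move is in a losing position under optimal play; Ada is about to move from it and so loses — Bo wins.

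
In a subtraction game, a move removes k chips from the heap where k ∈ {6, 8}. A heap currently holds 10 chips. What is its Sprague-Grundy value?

1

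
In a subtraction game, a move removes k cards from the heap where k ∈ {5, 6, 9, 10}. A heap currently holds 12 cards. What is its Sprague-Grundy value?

2

Grundy values for subtraction set {5, 6, 9, 10}:
g(0) = mex{} = 0
g(1) = mex{} = 0
g(2) = mex{} = 0
g(3) = mex{} = 0
g(4) = mex{} = 0
g(5) = mex{0} = 1
g(6) = mex{0} = 1
g(7) = mex{0} = 1
g(8) = mex{0} = 1
g(9) = mex{0} = 1
g(10) = mex{0,1} = 2
g(11) = mex{0,1} = 2
g(12) = mex{0,1} = 2
So g(12) = 2.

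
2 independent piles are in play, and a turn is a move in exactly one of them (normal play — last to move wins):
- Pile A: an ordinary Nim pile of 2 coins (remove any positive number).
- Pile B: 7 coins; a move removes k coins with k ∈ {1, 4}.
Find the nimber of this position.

2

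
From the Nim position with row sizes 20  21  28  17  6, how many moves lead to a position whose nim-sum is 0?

1

Nim-sum: 20 ⊕ 21 ⊕ 28 ⊕ 17 ⊕ 6 = 10.
The overall nim-sum is X = 10. A row of size p has a winning move iff p XOR X < p (reduce it to p XOR X).
  20: 20 XOR 10 = 30 ≥ 20 — no move.
  21: 21 XOR 10 = 31 ≥ 21 — no move.
  28: 28 XOR 10 = 22 < 28 — winning move (to 22).
  17: 17 XOR 10 = 27 ≥ 17 — no move.
  6: 6 XOR 10 = 12 ≥ 6 — no move.
That gives 1 winning move.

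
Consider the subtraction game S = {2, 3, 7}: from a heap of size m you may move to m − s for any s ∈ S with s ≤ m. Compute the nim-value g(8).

1

Grundy values for subtraction set {2, 3, 7}:
k:     0  1  2  3  4  5  6  7  8
g(k):  0  0  1  1  2  0  0  1  1
So g(8) = 1.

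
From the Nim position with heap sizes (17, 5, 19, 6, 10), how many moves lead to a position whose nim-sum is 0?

1

Nim-sum: 17 XOR 5 XOR 19 XOR 6 XOR 10 = 11.
The overall nim-sum is X = 11. A heap of size p has a winning move iff p XOR X < p (reduce it to p XOR X).
  17: 17 XOR 11 = 26 ≥ 17 — no move.
  5: 5 XOR 11 = 14 ≥ 5 — no move.
  19: 19 XOR 11 = 24 ≥ 19 — no move.
  6: 6 XOR 11 = 13 ≥ 6 — no move.
  10: 10 XOR 11 = 1 < 10 — winning move (to 1).
That gives 1 winning move.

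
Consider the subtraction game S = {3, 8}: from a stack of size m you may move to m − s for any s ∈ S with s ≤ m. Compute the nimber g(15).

1

Compute g(0), g(1), … for moves {3, 8}:
k:     0  1  2  3  4  5  6  7  8  9 10 11 12 13 14 15
g(k):  0  0  0  1  1  1  0  0  2  1  1  0  0  0  1  1
So g(15) = 1.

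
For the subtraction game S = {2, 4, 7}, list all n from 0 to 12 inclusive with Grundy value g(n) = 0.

Compute g(0), g(1), … for moves {2, 4, 7}:
g(0) = mex{} = 0
g(1) = mex{} = 0
g(2) = mex{0} = 1
g(3) = mex{0} = 1
g(4) = mex{0,1} = 2
g(5) = mex{0,1} = 2
g(6) = mex{1,2} = 0
g(7) = mex{0,1,2} = 3
g(8) = mex{0,2} = 1
g(9) = mex{1,2,3} = 0
g(10) = mex{0,1} = 2
g(11) = mex{0,2,3} = 1
g(12) = mex{1,2} = 0
The P-positions (g = 0) in 0..12 are 0, 1, 6, 9, 12.

0, 1, 6, 9, 12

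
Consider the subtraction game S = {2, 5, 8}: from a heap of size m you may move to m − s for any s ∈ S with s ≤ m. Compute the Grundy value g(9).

Grundy values for subtraction set {2, 5, 8}:
g(0) = mex{} = 0
g(1) = mex{} = 0
g(2) = mex{0} = 1
g(3) = mex{0} = 1
g(4) = mex{1} = 0
g(5) = mex{0,1} = 2
g(6) = mex{0} = 1
g(7) = mex{1,2} = 0
g(8) = mex{0,1} = 2
g(9) = mex{0} = 1
So g(9) = 1.

1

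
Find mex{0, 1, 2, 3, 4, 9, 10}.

5

The values 0, 1, 2, 3, 4 are all present; 5 is the first non-negative integer missing from the set.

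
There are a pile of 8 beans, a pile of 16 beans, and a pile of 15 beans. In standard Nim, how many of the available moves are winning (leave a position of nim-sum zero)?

1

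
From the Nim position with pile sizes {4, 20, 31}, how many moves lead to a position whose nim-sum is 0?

1

Compute the nim-sum pairwise:
4 XOR 20 = 16
16 XOR 31 = 15
The overall nim-sum is X = 15. A pile of size p has a winning move iff p XOR X < p (reduce it to p XOR X).
  4: 4 XOR 15 = 11 ≥ 4 — no move.
  20: 20 XOR 15 = 27 ≥ 20 — no move.
  31: 31 XOR 15 = 16 < 31 — winning move (to 16).
That gives 1 winning move.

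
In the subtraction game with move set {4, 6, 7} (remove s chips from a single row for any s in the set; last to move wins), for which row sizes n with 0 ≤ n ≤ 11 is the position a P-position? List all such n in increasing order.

0, 1, 2, 3, 11

Build the Grundy sequence with g(k) = mex{g(k−s) : s ∈ {4, 6, 7}, s ≤ k}:
k:     0  1  2  3  4  5  6  7  8  9 10 11
g(k):  0  0  0  0  1  1  1  1  2  2  2  0
The P-positions (g = 0) in 0..11 are 0, 1, 2, 3, 11.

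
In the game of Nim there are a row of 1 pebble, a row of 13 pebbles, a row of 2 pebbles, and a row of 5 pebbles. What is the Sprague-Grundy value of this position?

11

In binary:
  0001  (1)
  1101  (13)
  0010  (2)
  0101  (5)
  ----
  1011  (11)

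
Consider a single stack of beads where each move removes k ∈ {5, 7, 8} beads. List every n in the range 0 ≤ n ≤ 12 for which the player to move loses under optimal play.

Grundy values for subtraction set {5, 7, 8}:
k:     0  1  2  3  4  5  6  7  8  9 10 11 12
g(k):  0  0  0  0  0  1  1  1  1  1  2  2  2
The P-positions (g = 0) in 0..12 are 0, 1, 2, 3, 4.

0, 1, 2, 3, 4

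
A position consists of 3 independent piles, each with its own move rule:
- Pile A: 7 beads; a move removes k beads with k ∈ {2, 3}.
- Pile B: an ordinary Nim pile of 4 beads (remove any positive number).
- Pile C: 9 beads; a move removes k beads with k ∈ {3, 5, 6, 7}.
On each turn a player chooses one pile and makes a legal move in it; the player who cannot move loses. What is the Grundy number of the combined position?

6

For pile A, compute g(0), g(1), … with moves {2, 3}:
k:     0  1  2  3  4  5  6  7
g(k):  0  0  1  1  2  0  0  1
So g(7) = 1.
Pile B is a plain Nim pile of size 4, so its Grundy value is 4.
Build the Grundy sequence for pile C with g(k) = mex{g(k−s) : s ∈ {3, 5, 6, 7}, s ≤ k}:
g(0) = mex{} = 0
g(1) = mex{} = 0
g(2) = mex{} = 0
g(3) = mex{0} = 1
g(4) = mex{0} = 1
g(5) = mex{0} = 1
g(6) = mex{0,1} = 2
g(7) = mex{0,1} = 2
g(8) = mex{0,1} = 2
g(9) = mex{0,1,2} = 3
So g(9) = 3.
The value of a disjunctive sum is the nim-sum of the parts.
Combined value = 1 XOR 4 XOR 3 = 6.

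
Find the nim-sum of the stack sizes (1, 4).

Nim-sum: 1 ^ 4 = 5.

5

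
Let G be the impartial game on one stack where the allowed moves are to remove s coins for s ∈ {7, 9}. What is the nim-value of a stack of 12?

1

Compute g(0), g(1), … for moves {7, 9}:
g(0) = mex{} = 0
g(1) = mex{} = 0
g(2) = mex{} = 0
g(3) = mex{} = 0
g(4) = mex{} = 0
g(5) = mex{} = 0
g(6) = mex{} = 0
g(7) = mex{0} = 1
g(8) = mex{0} = 1
g(9) = mex{0} = 1
g(10) = mex{0} = 1
g(11) = mex{0} = 1
g(12) = mex{0} = 1
So g(12) = 1.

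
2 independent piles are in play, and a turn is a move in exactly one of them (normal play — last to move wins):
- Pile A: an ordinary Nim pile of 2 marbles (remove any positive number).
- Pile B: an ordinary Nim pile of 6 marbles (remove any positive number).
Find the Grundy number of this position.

4

Pile A is a plain Nim pile of size 2, so its Grundy value is 2.
Pile B is a plain Nim pile of size 6, so its Grundy value is 6.
By the Sprague-Grundy theorem, the Grundy value of a sum of independent games is the XOR of the component values.
Combined value = 2 XOR 6 = 4.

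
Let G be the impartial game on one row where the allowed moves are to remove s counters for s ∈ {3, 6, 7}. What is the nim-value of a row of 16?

Compute g(0), g(1), … for moves {3, 6, 7}:
k:     0  1  2  3  4  5  6  7  8  9 10 11 12 13 14 15 16
g(k):  0  0  0  1  1  1  2  2  2  3  0  0  0  1  1  1  2
So g(16) = 2.

2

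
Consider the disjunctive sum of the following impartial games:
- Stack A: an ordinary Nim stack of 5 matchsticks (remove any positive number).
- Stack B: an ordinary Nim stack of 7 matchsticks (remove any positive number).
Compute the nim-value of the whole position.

Stack A is a plain Nim stack of size 5, so its Grundy value is 5.
Stack B is a plain Nim stack of size 7, so its Grundy value is 7.
The value of a disjunctive sum is the nim-sum of the parts.
Combined value = 5 ⊕ 7 = 2.

2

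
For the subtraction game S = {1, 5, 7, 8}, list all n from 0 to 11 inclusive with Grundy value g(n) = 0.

0, 2, 4, 6

Build the Grundy sequence with g(k) = mex{g(k−s) : s ∈ {1, 5, 7, 8}, s ≤ k}:
g(0) = mex{} = 0
g(1) = mex{0} = 1
g(2) = mex{1} = 0
g(3) = mex{0} = 1
g(4) = mex{1} = 0
g(5) = mex{0} = 1
g(6) = mex{1} = 0
g(7) = mex{0} = 1
g(8) = mex{0,1} = 2
g(9) = mex{0,1,2} = 3
g(10) = mex{0,1,3} = 2
g(11) = mex{0,1,2} = 3
The P-positions (g = 0) in 0..11 are 0, 2, 4, 6.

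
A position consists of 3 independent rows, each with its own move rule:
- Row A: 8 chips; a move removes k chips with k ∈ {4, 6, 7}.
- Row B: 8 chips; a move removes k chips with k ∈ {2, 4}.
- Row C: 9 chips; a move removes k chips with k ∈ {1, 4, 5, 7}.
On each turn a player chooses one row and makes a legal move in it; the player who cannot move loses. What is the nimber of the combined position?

Build the Grundy sequence for row A with g(k) = mex{g(k−s) : s ∈ {4, 6, 7}, s ≤ k}:
g(0) = mex{} = 0
g(1) = mex{} = 0
g(2) = mex{} = 0
g(3) = mex{} = 0
g(4) = mex{0} = 1
g(5) = mex{0} = 1
g(6) = mex{0} = 1
g(7) = mex{0} = 1
g(8) = mex{0,1} = 2
So g(8) = 2.
Build the Grundy sequence for row B with g(k) = mex{g(k−s) : s ∈ {2, 4}, s ≤ k}:
k:     0  1  2  3  4  5  6  7  8
g(k):  0  0  1  1  2  2  0  0  1
So g(8) = 1.
For row C, compute g(0), g(1), … with moves {1, 4, 5, 7}:
k:     0  1  2  3  4  5  6  7  8  9
g(k):  0  1  0  1  2  3  2  3  0  1
So g(9) = 1.
The value of a disjunctive sum is the nim-sum of the parts.
Combined value = 2 ⊕ 1 ⊕ 1 = 2.

2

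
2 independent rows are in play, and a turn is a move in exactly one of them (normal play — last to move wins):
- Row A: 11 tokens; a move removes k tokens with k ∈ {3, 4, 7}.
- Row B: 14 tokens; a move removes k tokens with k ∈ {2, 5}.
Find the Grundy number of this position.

0

For row A, compute g(0), g(1), … with moves {3, 4, 7}:
g(0) = mex{} = 0
g(1) = mex{} = 0
g(2) = mex{} = 0
g(3) = mex{0} = 1
g(4) = mex{0} = 1
g(5) = mex{0} = 1
g(6) = mex{0,1} = 2
g(7) = mex{0,1} = 2
g(8) = mex{0,1} = 2
g(9) = mex{0,1,2} = 3
g(10) = mex{1,2} = 0
g(11) = mex{1,2} = 0
So g(11) = 0.
Grundy values for row B (subtraction set {2, 5}):
k:     0  1  2  3  4  5  6  7  8  9 10 11 12 13 14
g(k):  0  0  1  1  0  2  1  0  0  1  1  0  2  1  0
So g(14) = 0.
By the Sprague-Grundy theorem, the Grundy value of a sum of independent games is the XOR of the component values.
Combined value = 0 ⊕ 0 = 0.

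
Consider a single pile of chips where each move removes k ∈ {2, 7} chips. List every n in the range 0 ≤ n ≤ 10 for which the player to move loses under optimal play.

0, 1, 4, 5, 9, 10

Compute g(0), g(1), … for moves {2, 7}:
g(0) = mex{} = 0
g(1) = mex{} = 0
g(2) = mex{0} = 1
g(3) = mex{0} = 1
g(4) = mex{1} = 0
g(5) = mex{1} = 0
g(6) = mex{0} = 1
g(7) = mex{0} = 1
g(8) = mex{0,1} = 2
g(9) = mex{1} = 0
g(10) = mex{1,2} = 0
The P-positions (g = 0) in 0..10 are 0, 1, 4, 5, 9, 10.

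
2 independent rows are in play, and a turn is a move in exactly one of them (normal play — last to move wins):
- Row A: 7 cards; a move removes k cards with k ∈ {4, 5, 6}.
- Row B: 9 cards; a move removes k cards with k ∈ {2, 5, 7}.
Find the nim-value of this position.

Grundy values for row A (subtraction set {4, 5, 6}):
k:     0  1  2  3  4  5  6  7
g(k):  0  0  0  0  1  1  1  1
So g(7) = 1.
Build the Grundy sequence for row B with g(k) = mex{g(k−s) : s ∈ {2, 5, 7}, s ≤ k}:
g(0) = mex{} = 0
g(1) = mex{} = 0
g(2) = mex{0} = 1
g(3) = mex{0} = 1
g(4) = mex{1} = 0
g(5) = mex{0,1} = 2
g(6) = mex{0} = 1
g(7) = mex{0,1,2} = 3
g(8) = mex{0,1} = 2
g(9) = mex{0,1,3} = 2
So g(9) = 2.
The value of a disjunctive sum is the nim-sum of the parts.
Combined value = 1 ⊕ 2 = 3.

3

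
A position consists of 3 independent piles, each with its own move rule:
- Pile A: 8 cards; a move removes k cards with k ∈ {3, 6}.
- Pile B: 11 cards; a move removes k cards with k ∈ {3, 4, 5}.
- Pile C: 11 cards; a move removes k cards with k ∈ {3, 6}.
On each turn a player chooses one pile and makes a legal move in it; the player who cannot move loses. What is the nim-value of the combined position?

3

Build the Grundy sequence for pile A with g(k) = mex{g(k−s) : s ∈ {3, 6}, s ≤ k}:
k:     0  1  2  3  4  5  6  7  8
g(k):  0  0  0  1  1  1  2  2  2
So g(8) = 2.
Build the Grundy sequence for pile B with g(k) = mex{g(k−s) : s ∈ {3, 4, 5}, s ≤ k}:
k:     0  1  2  3  4  5  6  7  8  9 10 11
g(k):  0  0  0  1  1  1  2  2  0  0  0  1
So g(11) = 1.
Grundy values for pile C (subtraction set {3, 6}):
k:     0  1  2  3  4  5  6  7  8  9 10 11
g(k):  0  0  0  1  1  1  2  2  2  0  0  0
So g(11) = 0.
The value of a disjunctive sum is the nim-sum of the parts.
Combined value = 2 XOR 1 XOR 0 = 3.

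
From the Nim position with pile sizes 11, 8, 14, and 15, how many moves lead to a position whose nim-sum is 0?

Bitwise XOR of the heap sizes:
  1011  (11)
  1000  (8)
  1110  (14)
  1111  (15)
  ----
  0010  (2)
The overall nim-sum is X = 2. A pile of size p has a winning move iff p XOR X < p (reduce it to p XOR X).
  11: 11 XOR 2 = 9 < 11 — winning move (to 9).
  8: 8 XOR 2 = 10 ≥ 8 — no move.
  14: 14 XOR 2 = 12 < 14 — winning move (to 12).
  15: 15 XOR 2 = 13 < 15 — winning move (to 13).
That gives 3 winning moves.

3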